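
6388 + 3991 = 10379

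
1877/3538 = 1877/3538  =  0.53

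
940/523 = 940/523  =  1.80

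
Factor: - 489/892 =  - 2^( - 2)*3^1 *163^1*223^ (-1 ) 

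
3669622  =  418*8779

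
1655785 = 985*1681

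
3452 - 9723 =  - 6271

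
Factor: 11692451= 11692451^1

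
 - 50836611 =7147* ( - 7113)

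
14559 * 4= 58236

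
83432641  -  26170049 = 57262592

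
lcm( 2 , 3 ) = 6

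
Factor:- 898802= - 2^1 * 41^1*97^1*113^1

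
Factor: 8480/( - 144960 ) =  - 53/906 = - 2^ (-1)*3^(  -  1) * 53^1*151^( - 1 ) 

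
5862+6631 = 12493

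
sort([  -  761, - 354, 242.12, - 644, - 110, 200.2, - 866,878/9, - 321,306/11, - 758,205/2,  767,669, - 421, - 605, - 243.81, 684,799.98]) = [ - 866, - 761, - 758, - 644, - 605, - 421, - 354, - 321, - 243.81, - 110,306/11,878/9,205/2, 200.2,242.12,669, 684,767,799.98]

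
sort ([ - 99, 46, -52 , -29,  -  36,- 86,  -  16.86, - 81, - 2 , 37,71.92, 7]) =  [ - 99, - 86,-81, - 52, - 36, -29, - 16.86,  -  2,7, 37, 46, 71.92]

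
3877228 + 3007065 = 6884293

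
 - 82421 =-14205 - 68216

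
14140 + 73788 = 87928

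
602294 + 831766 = 1434060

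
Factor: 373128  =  2^3*3^1*7^1 * 2221^1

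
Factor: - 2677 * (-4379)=29^1*151^1 * 2677^1 = 11722583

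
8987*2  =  17974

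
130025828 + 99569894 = 229595722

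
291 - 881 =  - 590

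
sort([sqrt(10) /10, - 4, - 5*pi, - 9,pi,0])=[-5*pi, - 9, - 4,0,sqrt( 10) /10,pi]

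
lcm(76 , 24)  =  456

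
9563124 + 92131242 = 101694366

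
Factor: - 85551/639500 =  - 2^( - 2 )*3^1*5^ ( - 3)*1279^( - 1)*28517^1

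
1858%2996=1858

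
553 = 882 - 329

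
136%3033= 136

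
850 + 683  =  1533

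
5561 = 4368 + 1193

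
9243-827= 8416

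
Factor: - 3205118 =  - 2^1 * 7^1 *47^1*4871^1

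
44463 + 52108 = 96571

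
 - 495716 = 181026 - 676742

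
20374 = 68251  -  47877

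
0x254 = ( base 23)12l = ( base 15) 29B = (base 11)4A2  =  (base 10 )596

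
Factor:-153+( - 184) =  - 337^1 = - 337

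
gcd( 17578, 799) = 799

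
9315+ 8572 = 17887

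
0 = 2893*0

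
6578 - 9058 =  - 2480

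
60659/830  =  73 + 69/830= 73.08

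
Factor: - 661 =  - 661^1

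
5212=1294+3918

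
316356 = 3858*82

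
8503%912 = 295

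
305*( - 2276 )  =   - 694180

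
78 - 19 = 59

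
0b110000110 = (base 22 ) hg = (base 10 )390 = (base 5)3030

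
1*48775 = 48775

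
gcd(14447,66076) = 1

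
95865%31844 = 333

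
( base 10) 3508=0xDB4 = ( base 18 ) AEG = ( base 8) 6664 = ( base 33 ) 37a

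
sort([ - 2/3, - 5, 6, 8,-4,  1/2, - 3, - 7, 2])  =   [-7, - 5, - 4, - 3, - 2/3 , 1/2, 2, 6, 8]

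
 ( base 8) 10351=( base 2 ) 1000011101001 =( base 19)big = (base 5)114304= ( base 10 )4329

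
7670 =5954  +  1716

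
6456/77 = 6456/77 =83.84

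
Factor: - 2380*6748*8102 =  - 2^5*5^1*7^2*17^1 * 241^1*4051^1 = - 130120064480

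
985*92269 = 90884965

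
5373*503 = 2702619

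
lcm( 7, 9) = 63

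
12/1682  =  6/841 = 0.01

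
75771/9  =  8419 = 8419.00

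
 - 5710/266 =-22 + 71/133 =- 21.47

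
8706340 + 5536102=14242442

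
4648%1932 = 784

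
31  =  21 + 10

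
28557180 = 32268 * 885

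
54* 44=2376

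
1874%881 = 112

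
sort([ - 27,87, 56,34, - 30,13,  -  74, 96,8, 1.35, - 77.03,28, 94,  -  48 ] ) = [- 77.03, - 74, - 48,  -  30, - 27,1.35, 8,13,28,34 , 56,87,94,  96] 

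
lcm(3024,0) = 0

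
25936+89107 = 115043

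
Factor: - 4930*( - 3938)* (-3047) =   -  59155493980 = -2^2*5^1 * 11^2 * 17^1*29^1*179^1* 277^1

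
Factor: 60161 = 60161^1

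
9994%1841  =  789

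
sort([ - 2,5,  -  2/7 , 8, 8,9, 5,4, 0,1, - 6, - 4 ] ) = [ - 6, - 4, - 2, -2/7,0,1,4, 5,5,8, 8,  9]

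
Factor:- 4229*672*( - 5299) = 2^5*3^1*7^2*757^1*4229^1 =15059164512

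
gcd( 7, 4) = 1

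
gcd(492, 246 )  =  246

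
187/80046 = 187/80046 = 0.00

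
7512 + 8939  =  16451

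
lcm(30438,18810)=1674090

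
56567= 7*8081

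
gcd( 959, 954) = 1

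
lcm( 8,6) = 24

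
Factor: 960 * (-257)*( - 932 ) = 2^8*3^1*5^1 * 233^1*257^1 = 229943040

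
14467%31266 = 14467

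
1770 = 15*118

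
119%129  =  119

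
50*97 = 4850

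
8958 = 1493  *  6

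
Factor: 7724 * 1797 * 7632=2^6*3^3 * 53^1 * 599^1*1931^1 = 105932373696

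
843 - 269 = 574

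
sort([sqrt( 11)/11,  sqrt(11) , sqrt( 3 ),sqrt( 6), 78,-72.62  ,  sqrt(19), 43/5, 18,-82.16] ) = [ - 82.16,-72.62, sqrt( 11)/11,sqrt( 3 ), sqrt(6 ), sqrt ( 11), sqrt ( 19), 43/5, 18 , 78 ] 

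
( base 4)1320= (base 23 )55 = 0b1111000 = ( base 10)120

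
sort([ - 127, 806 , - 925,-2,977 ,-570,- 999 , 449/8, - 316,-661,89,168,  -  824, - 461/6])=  [-999,- 925, - 824,-661, - 570 , - 316, - 127,  -  461/6,- 2,449/8,89, 168,806  ,  977] 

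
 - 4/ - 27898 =2/13949 =0.00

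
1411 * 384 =541824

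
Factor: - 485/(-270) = 97/54  =  2^(-1)*3^(  -  3 )* 97^1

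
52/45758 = 26/22879 = 0.00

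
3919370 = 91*43070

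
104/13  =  8 = 8.00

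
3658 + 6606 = 10264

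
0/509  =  0 = 0.00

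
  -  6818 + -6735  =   - 13553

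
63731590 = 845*75422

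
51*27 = 1377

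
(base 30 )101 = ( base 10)901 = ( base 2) 1110000101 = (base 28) 145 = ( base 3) 1020101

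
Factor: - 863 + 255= - 608 = -2^5*19^1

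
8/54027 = 8/54027 = 0.00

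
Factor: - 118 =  - 2^1 * 59^1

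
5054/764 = 2527/382  =  6.62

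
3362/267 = 12 + 158/267 = 12.59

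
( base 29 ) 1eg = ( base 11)a49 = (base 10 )1263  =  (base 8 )2357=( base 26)1MF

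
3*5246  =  15738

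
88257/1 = 88257 = 88257.00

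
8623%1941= 859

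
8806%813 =676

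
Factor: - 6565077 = -3^3 *17^1 * 14303^1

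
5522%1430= 1232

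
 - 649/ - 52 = 12+ 25/52=12.48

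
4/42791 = 4/42791  =  0.00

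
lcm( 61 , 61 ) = 61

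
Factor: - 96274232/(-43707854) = 2^2*41^2*7159^1*21853927^( - 1) = 48137116/21853927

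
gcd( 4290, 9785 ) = 5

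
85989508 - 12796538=73192970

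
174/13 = 174/13 = 13.38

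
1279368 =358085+921283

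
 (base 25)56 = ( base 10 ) 131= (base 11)10a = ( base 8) 203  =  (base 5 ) 1011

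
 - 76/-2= 38 + 0/1= 38.00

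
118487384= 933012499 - 814525115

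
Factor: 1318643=37^1*157^1*227^1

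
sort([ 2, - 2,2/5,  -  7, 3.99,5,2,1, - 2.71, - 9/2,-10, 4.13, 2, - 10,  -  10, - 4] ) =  [ - 10,-10,- 10, - 7,-9/2, - 4, - 2.71, - 2, 2/5,1 , 2, 2,2,3.99,4.13, 5]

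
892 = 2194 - 1302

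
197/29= 197/29 =6.79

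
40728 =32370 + 8358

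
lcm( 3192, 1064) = 3192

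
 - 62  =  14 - 76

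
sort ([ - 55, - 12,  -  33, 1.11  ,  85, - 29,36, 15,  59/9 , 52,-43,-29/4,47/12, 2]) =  [ - 55, - 43 , - 33,  -  29, - 12, - 29/4,  1.11,2 , 47/12 , 59/9, 15, 36, 52 , 85]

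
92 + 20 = 112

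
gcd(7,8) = 1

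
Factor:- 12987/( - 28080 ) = 2^(  -  4 ) * 5^( - 1)*37^1 = 37/80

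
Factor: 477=3^2*53^1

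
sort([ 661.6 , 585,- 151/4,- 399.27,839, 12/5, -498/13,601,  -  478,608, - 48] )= [  -  478, -399.27,-48, - 498/13, - 151/4,12/5,585,601,608, 661.6 , 839]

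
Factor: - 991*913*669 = - 3^1*11^1*83^1*223^1*991^1  =  -  605299827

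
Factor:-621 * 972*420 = -253517040 = - 2^4*3^9*5^1*7^1 * 23^1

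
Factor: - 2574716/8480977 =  - 2^2*17^( - 1 ) * 443^1*1453^1 *498881^( - 1 )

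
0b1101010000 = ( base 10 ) 848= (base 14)448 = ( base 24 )1b8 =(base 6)3532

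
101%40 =21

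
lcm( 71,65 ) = 4615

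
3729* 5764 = 21493956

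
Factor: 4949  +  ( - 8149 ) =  - 3200 = - 2^7*5^2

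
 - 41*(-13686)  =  561126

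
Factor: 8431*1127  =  7^2*23^1*8431^1 = 9501737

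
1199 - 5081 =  - 3882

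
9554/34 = 281 = 281.00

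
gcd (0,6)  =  6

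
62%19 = 5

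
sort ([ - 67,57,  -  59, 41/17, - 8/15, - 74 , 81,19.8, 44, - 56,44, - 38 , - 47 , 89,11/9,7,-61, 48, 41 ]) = [ - 74 ,-67,- 61, - 59,  -  56,-47,-38 , - 8/15 , 11/9,41/17,  7, 19.8,  41, 44, 44,48,57, 81, 89 ]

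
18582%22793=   18582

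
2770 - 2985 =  - 215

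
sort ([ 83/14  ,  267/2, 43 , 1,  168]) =[ 1, 83/14,43,267/2,168 ]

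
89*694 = 61766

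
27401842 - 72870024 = -45468182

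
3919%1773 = 373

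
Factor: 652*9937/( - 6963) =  - 2^2*3^( -1)*11^ ( -1)*19^1*163^1*211^(- 1)*523^1=-6478924/6963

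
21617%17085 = 4532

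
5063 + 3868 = 8931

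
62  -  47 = 15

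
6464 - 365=6099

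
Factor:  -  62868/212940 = -31/105 = -3^(  -  1 )*5^(  -  1)*7^(-1)*31^1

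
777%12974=777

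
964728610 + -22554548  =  942174062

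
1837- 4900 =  - 3063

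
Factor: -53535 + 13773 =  - 39762= - 2^1 * 3^2*47^2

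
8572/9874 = 4286/4937 = 0.87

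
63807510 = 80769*790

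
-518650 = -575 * 902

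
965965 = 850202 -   -  115763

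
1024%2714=1024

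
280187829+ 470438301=750626130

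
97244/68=24311/17 = 1430.06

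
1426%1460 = 1426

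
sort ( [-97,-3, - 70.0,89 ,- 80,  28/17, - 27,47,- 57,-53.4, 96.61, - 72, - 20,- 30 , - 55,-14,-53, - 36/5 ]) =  [ - 97,-80, - 72,  -  70.0, - 57, - 55, - 53.4, - 53 ,  -  30, - 27 , - 20, - 14, -36/5,-3,28/17,47,89, 96.61] 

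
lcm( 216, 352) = 9504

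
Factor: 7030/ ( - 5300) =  - 2^( - 1)*5^( - 1 )*19^1*37^1*53^( - 1) = - 703/530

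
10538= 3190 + 7348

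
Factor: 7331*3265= 5^1*653^1*7331^1= 23935715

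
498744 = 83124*6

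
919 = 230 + 689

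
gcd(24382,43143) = 73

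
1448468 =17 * 85204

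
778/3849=778/3849  =  0.20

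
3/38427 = 1/12809= 0.00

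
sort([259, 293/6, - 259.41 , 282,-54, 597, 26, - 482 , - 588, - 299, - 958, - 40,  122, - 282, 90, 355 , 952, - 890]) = [  -  958,-890, - 588 , - 482, - 299,- 282, - 259.41, -54,-40, 26, 293/6 , 90,122,  259,282,355,597,  952 ] 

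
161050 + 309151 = 470201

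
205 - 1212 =  -  1007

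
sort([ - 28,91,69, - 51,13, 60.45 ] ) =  [- 51,-28,  13,60.45,69, 91]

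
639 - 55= 584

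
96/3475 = 96/3475 =0.03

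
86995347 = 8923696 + 78071651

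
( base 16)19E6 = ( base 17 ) 15G0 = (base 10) 6630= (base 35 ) 5EF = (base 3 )100002120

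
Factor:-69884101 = - 7^1*  61^2*2683^1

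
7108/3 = 2369 + 1/3 = 2369.33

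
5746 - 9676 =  - 3930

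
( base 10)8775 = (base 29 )ach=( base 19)155g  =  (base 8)21107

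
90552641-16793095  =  73759546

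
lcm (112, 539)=8624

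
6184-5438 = 746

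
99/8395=99/8395 = 0.01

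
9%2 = 1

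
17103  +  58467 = 75570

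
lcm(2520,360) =2520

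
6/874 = 3/437 = 0.01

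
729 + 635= 1364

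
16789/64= 16789/64 = 262.33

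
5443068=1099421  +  4343647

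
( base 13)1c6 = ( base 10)331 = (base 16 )14b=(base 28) BN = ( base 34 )9p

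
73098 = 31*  2358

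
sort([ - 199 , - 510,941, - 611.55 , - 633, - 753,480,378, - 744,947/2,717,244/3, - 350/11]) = [ - 753, - 744, - 633, - 611.55,  -  510,-199, - 350/11,244/3,378,947/2, 480,717, 941]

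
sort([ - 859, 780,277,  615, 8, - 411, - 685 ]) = [ - 859, - 685,- 411, 8, 277 , 615, 780 ] 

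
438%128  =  54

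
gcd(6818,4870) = 974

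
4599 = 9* 511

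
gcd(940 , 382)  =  2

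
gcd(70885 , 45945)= 5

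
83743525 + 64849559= 148593084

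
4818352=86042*56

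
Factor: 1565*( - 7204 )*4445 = -50114085700 = - 2^2*5^2 * 7^1*127^1*313^1*1801^1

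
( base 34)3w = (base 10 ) 134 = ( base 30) 4E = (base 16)86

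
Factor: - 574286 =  - 2^1*101^1*2843^1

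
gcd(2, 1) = 1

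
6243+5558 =11801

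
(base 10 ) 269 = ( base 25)aj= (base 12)1A5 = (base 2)100001101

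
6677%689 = 476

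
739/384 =1  +  355/384 = 1.92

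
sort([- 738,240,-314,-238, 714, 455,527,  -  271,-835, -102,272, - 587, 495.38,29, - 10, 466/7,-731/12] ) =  [-835, - 738, - 587 ,-314, - 271,- 238, - 102,  -  731/12, - 10, 29, 466/7, 240, 272, 455, 495.38, 527,714]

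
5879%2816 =247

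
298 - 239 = 59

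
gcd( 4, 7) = 1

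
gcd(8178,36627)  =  87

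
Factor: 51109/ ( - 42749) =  - 7^( - 1)*31^ (  -  1)*197^( - 1)*51109^1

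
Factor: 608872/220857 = 2^3 * 3^( - 1)*7^( - 1)*11^2*13^( - 1) *17^1 * 37^1* 809^( - 1) 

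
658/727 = 658/727 =0.91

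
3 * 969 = 2907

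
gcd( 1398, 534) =6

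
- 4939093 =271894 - 5210987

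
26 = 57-31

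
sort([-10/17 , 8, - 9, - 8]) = [ - 9,-8, - 10/17,  8]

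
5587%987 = 652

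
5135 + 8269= 13404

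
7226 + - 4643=2583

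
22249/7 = 3178 + 3/7= 3178.43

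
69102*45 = 3109590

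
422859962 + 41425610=464285572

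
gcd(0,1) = 1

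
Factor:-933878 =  - 2^1 * 11^2*17^1*227^1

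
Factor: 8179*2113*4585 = 79239010795= 5^1*7^1*131^1*2113^1*8179^1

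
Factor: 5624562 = 2^1*3^1*107^1*8761^1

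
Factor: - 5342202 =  -2^1*3^2*449^1*661^1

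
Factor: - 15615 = - 3^2*5^1*347^1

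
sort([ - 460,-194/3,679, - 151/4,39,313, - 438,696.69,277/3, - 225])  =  [ - 460, - 438, - 225,-194/3,-151/4, 39, 277/3,313,679, 696.69] 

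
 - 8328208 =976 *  (  -  8533) 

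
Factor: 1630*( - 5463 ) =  - 2^1* 3^2*5^1*163^1*607^1 = -  8904690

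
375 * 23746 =8904750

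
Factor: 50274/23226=171/79 = 3^2*19^1*79^( - 1)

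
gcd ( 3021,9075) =3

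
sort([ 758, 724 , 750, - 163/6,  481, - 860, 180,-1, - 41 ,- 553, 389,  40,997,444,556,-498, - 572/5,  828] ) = [ - 860, - 553,  -  498, - 572/5, - 41,-163/6, - 1,40, 180,389, 444,  481, 556,724,750,758,828,997]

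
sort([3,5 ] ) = [ 3, 5] 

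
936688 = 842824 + 93864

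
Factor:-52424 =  - 2^3*6553^1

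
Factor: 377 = 13^1*29^1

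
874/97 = 9 + 1/97 = 9.01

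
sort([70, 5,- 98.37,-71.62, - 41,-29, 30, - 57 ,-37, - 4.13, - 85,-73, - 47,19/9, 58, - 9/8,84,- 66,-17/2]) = [-98.37, - 85, - 73, - 71.62, - 66 , - 57,  -  47,  -  41,-37, - 29  ,-17/2, - 4.13, - 9/8,19/9, 5,  30,58,  70,  84]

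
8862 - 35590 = -26728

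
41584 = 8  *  5198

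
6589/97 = 67 + 90/97 = 67.93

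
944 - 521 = 423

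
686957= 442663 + 244294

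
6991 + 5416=12407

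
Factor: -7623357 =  - 3^1*7^1*363017^1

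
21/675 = 7/225 = 0.03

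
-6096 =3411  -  9507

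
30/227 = 30/227 =0.13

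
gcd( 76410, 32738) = 2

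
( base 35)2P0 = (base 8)6375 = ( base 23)66d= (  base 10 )3325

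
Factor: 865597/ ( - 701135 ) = -5^(  -  1 )*140227^ (- 1)*865597^1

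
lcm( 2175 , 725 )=2175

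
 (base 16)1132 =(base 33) 41d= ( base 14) 1866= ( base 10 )4402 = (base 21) 9KD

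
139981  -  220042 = -80061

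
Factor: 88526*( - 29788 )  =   - 2637012488 = -2^3*11^1*677^1*44263^1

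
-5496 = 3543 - 9039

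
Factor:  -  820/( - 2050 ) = 2/5 = 2^1*5^( - 1)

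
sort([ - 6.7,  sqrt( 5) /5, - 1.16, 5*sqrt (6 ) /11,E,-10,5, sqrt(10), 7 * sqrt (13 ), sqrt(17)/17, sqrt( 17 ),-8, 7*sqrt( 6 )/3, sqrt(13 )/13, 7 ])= [ - 10,-8,-6.7, - 1.16  ,  sqrt( 17 )/17, sqrt(13)/13,sqrt(5 ) /5, 5*sqrt ( 6 ) /11,E , sqrt(10), sqrt(17),5  ,  7 * sqrt(6)/3,7, 7*sqrt (13)]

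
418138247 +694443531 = 1112581778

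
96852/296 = 327+15/74= 327.20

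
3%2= 1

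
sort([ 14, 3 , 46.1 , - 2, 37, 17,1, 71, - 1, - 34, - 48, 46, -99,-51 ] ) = [ - 99,  -  51, - 48, - 34,-2, - 1,1, 3,14, 17, 37, 46,  46.1,71 ] 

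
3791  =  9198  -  5407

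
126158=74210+51948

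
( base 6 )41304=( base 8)12610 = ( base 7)22033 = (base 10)5512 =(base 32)5C8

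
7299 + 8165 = 15464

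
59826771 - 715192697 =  - 655365926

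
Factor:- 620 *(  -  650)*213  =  85839000 = 2^3*3^1*5^3*13^1*31^1*71^1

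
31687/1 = 31687 = 31687.00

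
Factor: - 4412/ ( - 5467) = 2^2*7^( - 1)*11^( - 1) * 71^( - 1 )*1103^1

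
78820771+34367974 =113188745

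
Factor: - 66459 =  - 3^1*22153^1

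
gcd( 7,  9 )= 1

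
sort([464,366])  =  [366,464] 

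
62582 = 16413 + 46169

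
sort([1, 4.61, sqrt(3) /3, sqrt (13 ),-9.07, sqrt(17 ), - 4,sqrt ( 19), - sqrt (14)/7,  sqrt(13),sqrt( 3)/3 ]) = [-9.07, - 4, - sqrt(14)/7, sqrt( 3)/3, sqrt( 3 )/3,1, sqrt (13),sqrt(13), sqrt( 17), sqrt(  19), 4.61] 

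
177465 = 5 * 35493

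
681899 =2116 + 679783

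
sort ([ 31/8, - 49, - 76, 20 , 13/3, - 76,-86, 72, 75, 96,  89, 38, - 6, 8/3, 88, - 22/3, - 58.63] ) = [ - 86, - 76, - 76,-58.63,-49,  -  22/3, - 6,8/3, 31/8,13/3 , 20,38, 72, 75, 88, 89, 96]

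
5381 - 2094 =3287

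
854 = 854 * 1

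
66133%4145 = 3958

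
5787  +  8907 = 14694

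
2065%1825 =240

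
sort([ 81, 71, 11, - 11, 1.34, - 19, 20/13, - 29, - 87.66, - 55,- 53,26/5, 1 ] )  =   [-87.66, - 55, - 53, - 29,- 19, - 11, 1, 1.34  ,  20/13, 26/5,11,71, 81]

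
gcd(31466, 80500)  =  2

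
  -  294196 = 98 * ( - 3002 )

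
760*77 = 58520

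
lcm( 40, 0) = 0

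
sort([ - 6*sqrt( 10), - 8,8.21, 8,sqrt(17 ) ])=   [ - 6*sqrt( 10 ),- 8, sqrt( 17), 8,8.21]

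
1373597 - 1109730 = 263867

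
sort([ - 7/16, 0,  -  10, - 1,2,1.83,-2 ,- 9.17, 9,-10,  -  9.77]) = [-10,  -  10 , - 9.77, -9.17, - 2, - 1,-7/16, 0, 1.83, 2,9]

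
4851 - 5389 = - 538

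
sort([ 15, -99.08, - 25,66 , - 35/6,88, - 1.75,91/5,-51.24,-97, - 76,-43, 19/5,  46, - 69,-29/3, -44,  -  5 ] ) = [ - 99.08 , - 97, - 76 , - 69, - 51.24 , - 44, - 43,-25 , - 29/3,-35/6, - 5, - 1.75, 19/5 , 15, 91/5  ,  46, 66, 88]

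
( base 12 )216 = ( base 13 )1A7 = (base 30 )A6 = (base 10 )306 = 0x132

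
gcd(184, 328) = 8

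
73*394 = 28762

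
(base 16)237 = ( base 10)567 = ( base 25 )MH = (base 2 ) 1000110111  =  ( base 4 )20313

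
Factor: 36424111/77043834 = 2^ ( - 1)*3^(-2)*7^ (  -  1 )*23^1*611459^( - 1)*1583657^1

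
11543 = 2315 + 9228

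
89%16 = 9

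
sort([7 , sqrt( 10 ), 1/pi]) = [ 1/pi,sqrt (10),7]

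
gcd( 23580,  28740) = 60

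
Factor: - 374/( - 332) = 187/166 = 2^ ( - 1 )*11^1*17^1*83^ (- 1)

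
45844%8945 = 1119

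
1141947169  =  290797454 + 851149715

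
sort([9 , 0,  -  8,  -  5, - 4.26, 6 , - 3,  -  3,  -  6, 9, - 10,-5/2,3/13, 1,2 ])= [ - 10,  -  8,  -  6, - 5, - 4.26,  -  3,  -  3, - 5/2 , 0, 3/13 , 1, 2, 6, 9,9 ] 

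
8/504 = 1/63 = 0.02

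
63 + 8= 71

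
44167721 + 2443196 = 46610917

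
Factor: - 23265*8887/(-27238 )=206756055/27238 = 2^(  -  1)*3^2*5^1*11^1*47^1*8887^1 * 13619^( - 1)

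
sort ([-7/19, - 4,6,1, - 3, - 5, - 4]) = [ - 5, - 4, - 4,- 3,-7/19,1,6]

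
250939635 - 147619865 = 103319770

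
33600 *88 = 2956800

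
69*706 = 48714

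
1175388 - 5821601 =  - 4646213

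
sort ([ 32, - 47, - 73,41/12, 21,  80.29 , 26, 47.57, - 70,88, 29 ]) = [ - 73,-70, - 47, 41/12,21, 26, 29,32,47.57,80.29,88 ]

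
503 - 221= 282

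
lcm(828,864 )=19872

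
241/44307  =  241/44307 = 0.01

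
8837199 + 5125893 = 13963092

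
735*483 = 355005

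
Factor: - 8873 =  - 19^1* 467^1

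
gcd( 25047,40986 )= 2277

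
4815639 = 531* 9069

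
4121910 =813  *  5070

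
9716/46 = 4858/23 = 211.22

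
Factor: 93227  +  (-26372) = 66855  =  3^1*5^1*4457^1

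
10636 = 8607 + 2029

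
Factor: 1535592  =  2^3 * 3^1*109^1*587^1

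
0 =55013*0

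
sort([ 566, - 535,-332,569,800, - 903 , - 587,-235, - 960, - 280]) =[ - 960, - 903, - 587, -535, - 332,-280,-235, 566, 569,  800 ] 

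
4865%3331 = 1534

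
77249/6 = 12874 +5/6  =  12874.83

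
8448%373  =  242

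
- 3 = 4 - 7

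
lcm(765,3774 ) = 56610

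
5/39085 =1/7817 = 0.00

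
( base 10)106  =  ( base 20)56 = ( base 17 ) 64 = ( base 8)152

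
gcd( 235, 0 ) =235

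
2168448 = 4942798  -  2774350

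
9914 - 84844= - 74930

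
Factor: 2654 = 2^1* 1327^1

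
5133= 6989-1856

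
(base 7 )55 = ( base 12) 34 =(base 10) 40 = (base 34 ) 16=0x28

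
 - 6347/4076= - 6347/4076 =-1.56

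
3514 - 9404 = -5890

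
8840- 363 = 8477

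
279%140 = 139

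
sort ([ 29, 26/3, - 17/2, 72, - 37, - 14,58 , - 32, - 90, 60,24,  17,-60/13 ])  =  [ - 90, -37, - 32, - 14,-17/2,-60/13, 26/3, 17,24, 29 , 58,60,72 ] 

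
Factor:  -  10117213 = - 173^1*58481^1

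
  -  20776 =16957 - 37733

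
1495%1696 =1495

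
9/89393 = 9/89393 =0.00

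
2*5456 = 10912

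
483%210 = 63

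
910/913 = 910/913 = 1.00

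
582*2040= 1187280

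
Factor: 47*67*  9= 3^2*47^1*67^1 = 28341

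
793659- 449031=344628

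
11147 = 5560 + 5587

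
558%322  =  236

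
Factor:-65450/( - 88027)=2^1*5^2*7^1*11^1*17^1*19^(  -  1 )*41^( - 1)*113^(-1)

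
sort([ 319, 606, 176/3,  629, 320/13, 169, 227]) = [320/13,176/3, 169, 227,319, 606, 629 ] 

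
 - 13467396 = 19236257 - 32703653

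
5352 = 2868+2484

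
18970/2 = 9485 = 9485.00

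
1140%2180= 1140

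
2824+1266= 4090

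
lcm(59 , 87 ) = 5133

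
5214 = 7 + 5207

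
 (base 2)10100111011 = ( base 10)1339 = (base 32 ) 19r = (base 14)6b9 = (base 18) 427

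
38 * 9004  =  342152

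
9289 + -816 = 8473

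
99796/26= 49898/13 = 3838.31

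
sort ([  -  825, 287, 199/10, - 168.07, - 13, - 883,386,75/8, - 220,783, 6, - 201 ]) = [-883, - 825, - 220,-201, - 168.07, - 13, 6,75/8, 199/10, 287,386,783]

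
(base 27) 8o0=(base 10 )6480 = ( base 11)4961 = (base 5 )201410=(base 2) 1100101010000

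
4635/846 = 5 + 45/94 = 5.48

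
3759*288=1082592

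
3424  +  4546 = 7970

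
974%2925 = 974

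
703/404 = 703/404=1.74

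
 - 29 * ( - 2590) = 75110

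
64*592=37888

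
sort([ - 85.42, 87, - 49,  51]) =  [ - 85.42, - 49, 51,87]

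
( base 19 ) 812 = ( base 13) 142A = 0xB5D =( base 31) 30Q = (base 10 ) 2909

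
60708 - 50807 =9901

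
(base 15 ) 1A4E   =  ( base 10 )5699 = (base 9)7732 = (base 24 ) 9lb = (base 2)1011001000011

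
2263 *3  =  6789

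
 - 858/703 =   -  858/703 = - 1.22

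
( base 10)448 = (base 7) 1210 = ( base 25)HN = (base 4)13000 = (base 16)1c0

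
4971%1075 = 671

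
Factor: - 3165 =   -  3^1*5^1*211^1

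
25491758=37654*677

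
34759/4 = 34759/4 = 8689.75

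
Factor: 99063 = 3^4*1223^1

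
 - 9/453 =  - 3/151 = - 0.02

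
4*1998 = 7992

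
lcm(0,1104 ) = 0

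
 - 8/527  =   - 1+519/527  =  - 0.02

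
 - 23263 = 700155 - 723418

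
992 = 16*62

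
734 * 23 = 16882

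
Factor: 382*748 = 285736 = 2^3*11^1*17^1*191^1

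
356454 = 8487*42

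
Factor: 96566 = 2^1*53^1*911^1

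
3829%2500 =1329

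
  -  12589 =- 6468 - 6121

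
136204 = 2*68102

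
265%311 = 265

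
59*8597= 507223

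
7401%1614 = 945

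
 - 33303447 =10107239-43410686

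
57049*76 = 4335724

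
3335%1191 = 953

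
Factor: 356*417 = 148452= 2^2*3^1*89^1 * 139^1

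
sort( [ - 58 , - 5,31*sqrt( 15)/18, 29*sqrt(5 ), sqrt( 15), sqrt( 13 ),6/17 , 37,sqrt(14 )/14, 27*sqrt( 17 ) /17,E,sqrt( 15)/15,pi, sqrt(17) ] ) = [ - 58, - 5, sqrt( 15)/15,sqrt(14) /14,6/17, E,pi, sqrt( 13) , sqrt( 15), sqrt( 17 ),27*sqrt( 17 ) /17,31*sqrt(15)/18, 37,  29*sqrt(5 ) ]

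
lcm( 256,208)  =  3328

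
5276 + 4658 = 9934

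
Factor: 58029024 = 2^5*3^1*17^1*31^2*37^1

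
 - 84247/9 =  - 84247/9=   - 9360.78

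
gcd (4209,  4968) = 69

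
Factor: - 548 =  - 2^2*137^1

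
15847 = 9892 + 5955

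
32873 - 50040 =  - 17167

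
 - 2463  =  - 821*3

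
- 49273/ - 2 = 49273/2 = 24636.50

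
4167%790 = 217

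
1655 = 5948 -4293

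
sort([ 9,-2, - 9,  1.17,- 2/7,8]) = [  -  9, - 2,  -  2/7,1.17,8,9]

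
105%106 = 105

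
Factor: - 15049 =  - 101^1*149^1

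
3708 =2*1854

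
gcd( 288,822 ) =6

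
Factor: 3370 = 2^1*5^1*337^1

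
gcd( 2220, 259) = 37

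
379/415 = 379/415= 0.91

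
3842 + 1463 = 5305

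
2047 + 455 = 2502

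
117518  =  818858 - 701340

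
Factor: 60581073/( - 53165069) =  - 3^1*7^1*17^ ( - 1 )*41^( - 1)*47^1*  83^ ( - 1 )*919^( -1 )*61379^1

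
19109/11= 1737+2/11 = 1737.18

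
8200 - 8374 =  - 174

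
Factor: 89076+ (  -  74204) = 2^3*11^1*13^2 = 14872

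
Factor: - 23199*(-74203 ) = 1721435397 = 3^1*11^1*19^1*37^1*74203^1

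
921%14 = 11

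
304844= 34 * 8966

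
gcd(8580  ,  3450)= 30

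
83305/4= 83305/4 = 20826.25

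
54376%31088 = 23288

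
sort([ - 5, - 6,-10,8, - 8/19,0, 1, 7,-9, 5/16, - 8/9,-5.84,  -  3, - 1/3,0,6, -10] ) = [ - 10, - 10, - 9, - 6, - 5.84, - 5, - 3, -8/9, - 8/19, - 1/3,0 , 0, 5/16 , 1 , 6, 7, 8] 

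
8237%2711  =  104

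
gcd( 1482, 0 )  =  1482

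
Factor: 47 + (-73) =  - 26 = -2^1*13^1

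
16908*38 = 642504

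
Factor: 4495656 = 2^3 * 3^1*11^1 *17029^1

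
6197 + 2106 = 8303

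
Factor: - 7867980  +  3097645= - 4770335  =  - 5^1*954067^1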